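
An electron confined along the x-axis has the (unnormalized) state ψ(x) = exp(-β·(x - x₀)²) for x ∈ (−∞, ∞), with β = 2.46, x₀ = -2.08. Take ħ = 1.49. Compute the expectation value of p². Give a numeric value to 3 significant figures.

p² ψ = −ħ² d²ψ/dx²; ⟨p²⟩ = −ħ² ∫ ψ*·ψ'' dx / ∫|ψ|² dx.
Gaussian moments (u = x − x₀): ∫u^(2j)·e^(−2βu²) du = (2j−1)!!/(4β)^j · √(π/(2β)), odd powers integrate to 0; here √(π/(2β)) = 0.79908. Derivatives: d/dx e^(−βu²) = −2βu·e^(−βu²), d²/dx² e^(−βu²) = (4β²u² − 2β)·e^(−βu²).
State is unnormalized: ∫|ψ|² dx = 0.79908, and ∫ψ*·(−ħ² ψ'') dx = 4.3642, so ⟨p²⟩ = 4.3642 / 0.79908.
⟨p²⟩ = 5.4614.

5.46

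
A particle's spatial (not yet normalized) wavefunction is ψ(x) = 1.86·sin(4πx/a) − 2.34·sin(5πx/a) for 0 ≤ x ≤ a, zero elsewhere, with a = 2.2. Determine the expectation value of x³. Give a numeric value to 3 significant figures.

4.46

⟨x³⟩ = ∫ x³·|ψ|² dx / ∫|ψ|² dx (integrals over the domain).
On 0 ≤ x ≤ a (j ≠ l): ∫sin²(jπx/a) dx = a/2, ∫sin(jπx/a)·sin(lπx/a) dx = 0; diagonal moments ∫x·sin²(jπx/a) dx = a²/4, ∫x²·sin²(jπx/a) dx = a³·(1/6 − 1/(4j²π²)); cross terms ∫x·sin(jπx/a)·sin(lπx/a) dx = 0 for j + l even and −4jla²/(π²(j² − l²)²) for j + l odd, ∫x²·sin(jπx/a)·sin(lπx/a) dx = (−1)^(j+l)·4jla³/(π²(j² − l²)²); higher powers the same way via product-to-sum and parts.
State is unnormalized: ∫|ψ|² dx = 9.8287, and ∫ψ*·x³·ψ dx = 43.827, so ⟨x³⟩ = 43.827 / 9.8287.
⟨x³⟩ = 4.4591.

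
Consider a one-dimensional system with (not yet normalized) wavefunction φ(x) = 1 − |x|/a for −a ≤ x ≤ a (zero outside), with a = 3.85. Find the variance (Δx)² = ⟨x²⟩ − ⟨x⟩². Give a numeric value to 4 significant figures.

1.482

Compute ⟨x⟩ and ⟨x²⟩ separately, then (Δx)² = ⟨x²⟩ − ⟨x⟩².
φ is even, so ∫ over [−a, a] = 2∫₀ᵃ with φ = 1 − x/a there: ∫₀ᵃ (1 − x/a)² dx = a/3, ∫₀ᵃ x²(1 − x/a)² dx = a³/30, ∫₀ᵃ x⁴(1 − x/a)² dx = a⁵/105.
Normalization: ∫|φ|² dx = 2.5667.
⟨x⟩ = 0.0000 and ⟨x²⟩ = 1.4823.
(Δx)² = 1.4823 − (0.0000)² = 1.4823.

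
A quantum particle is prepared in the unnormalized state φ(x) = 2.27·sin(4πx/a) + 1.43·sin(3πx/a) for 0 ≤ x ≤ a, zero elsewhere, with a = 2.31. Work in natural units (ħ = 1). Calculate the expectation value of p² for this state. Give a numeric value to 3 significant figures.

p² φ = −ħ² d²φ/dx²; ⟨p²⟩ = −ħ² ∫ φ*·φ'' dx / ∫|φ|² dx.
d²/dx² sin(jπx/a) = −(jπ/a)²·sin(jπx/a); on 0 ≤ x ≤ a, ∫sin²(jπx/a) dx = a/2 and ∫sin(jπx/a)·sin(lπx/a) dx = 0 for j ≠ l, so only diagonal terms survive in ∫|φ|² and ∫φ·φ″; ∫φ·φ′ dx = [φ²/2] between the walls = 0.
State is unnormalized: ∫|φ|² dx = 8.3135, and ∫φ*·(−ħ² φ'') dx = 215.44, so ⟨p²⟩ = 215.44 / 8.3135.
⟨p²⟩ = 25.915.

25.9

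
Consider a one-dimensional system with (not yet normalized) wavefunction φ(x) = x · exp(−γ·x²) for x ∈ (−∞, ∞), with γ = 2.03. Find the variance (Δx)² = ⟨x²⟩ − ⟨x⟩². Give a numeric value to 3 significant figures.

Compute ⟨x⟩ and ⟨x²⟩ separately, then (Δx)² = ⟨x²⟩ − ⟨x⟩².
Expand each integrand as polynomial × e^(−2γx²) and use ∫x^(2j)·e^(−2γx²) dx = (2j−1)!!/(4γ)^j · √(π/(2γ)), odd powers → 0; here √(π/(2γ)) = 0.87965.
Normalization: ∫|φ|² dx = 0.10833.
⟨x⟩ = 0.0000 and ⟨x²⟩ = 0.36946.
(Δx)² = 0.36946 − (0.0000)² = 0.36946.

0.369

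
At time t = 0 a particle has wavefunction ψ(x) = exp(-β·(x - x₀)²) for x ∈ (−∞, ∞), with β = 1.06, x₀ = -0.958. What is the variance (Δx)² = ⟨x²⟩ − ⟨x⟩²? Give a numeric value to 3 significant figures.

0.236

Compute ⟨x⟩ and ⟨x²⟩ separately, then (Δx)² = ⟨x²⟩ − ⟨x⟩².
Gaussian moments (u = x − x₀): ∫u^(2j)·e^(−2βu²) du = (2j−1)!!/(4β)^j · √(π/(2β)), odd powers integrate to 0; here √(π/(2β)) = 1.2173.
Normalization: ∫|ψ|² dx = 1.2173.
⟨x⟩ = -0.95800 and ⟨x²⟩ = 1.1536.
(Δx)² = 1.1536 − (-0.95800)² = 0.23585.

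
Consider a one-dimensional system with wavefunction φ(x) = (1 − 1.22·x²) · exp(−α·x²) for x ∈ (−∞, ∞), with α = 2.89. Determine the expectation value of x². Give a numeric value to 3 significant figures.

⟨x²⟩ = ∫ x²·|φ|² dx / ∫|φ|² dx (integrals over the domain).
Expand each integrand as polynomial × e^(−2αx²) and use ∫x^(2j)·e^(−2αx²) dx = (2j−1)!!/(4α)^j · √(π/(2α)), odd powers → 0; here √(π/(2α)) = 0.73724.
State is unnormalized: ∫|φ|² dx = 0.60627, and ∫φ*·x²·φ dx = 0.034047, so ⟨x²⟩ = 0.034047 / 0.60627.
⟨x²⟩ = 0.056158.

0.0562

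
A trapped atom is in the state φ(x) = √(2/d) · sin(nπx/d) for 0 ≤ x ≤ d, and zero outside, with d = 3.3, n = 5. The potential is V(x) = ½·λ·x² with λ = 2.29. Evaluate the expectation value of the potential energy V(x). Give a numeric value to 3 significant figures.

⟨V⟩ = ∫ V(x)·|φ|² dx.
With sin²θ = (1 − cos2θ)/2 on 0 ≤ x ≤ d: ∫sin²(nπx/d) dx = d/2, ∫x·sin²(nπx/d) dx = d²/4, ∫x²·sin²(nπx/d) dx = d³·(1/6 − 1/(4n²π²)); higher powers xᵏ the same way, integrating xᵏ·cos(2nπx/d) by parts.
⟨V⟩ = 4.1311.

4.13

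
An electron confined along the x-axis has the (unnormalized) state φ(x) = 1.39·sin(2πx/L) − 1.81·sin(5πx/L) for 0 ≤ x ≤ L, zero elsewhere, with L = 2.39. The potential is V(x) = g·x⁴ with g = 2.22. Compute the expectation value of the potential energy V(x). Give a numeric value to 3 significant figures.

16.0

⟨V⟩ = ∫ V(x)·|φ|² dx / ∫|φ|² dx.
On 0 ≤ x ≤ L (j ≠ l): ∫sin²(jπx/L) dx = L/2, ∫sin(jπx/L)·sin(lπx/L) dx = 0; diagonal moments ∫x·sin²(jπx/L) dx = L²/4, ∫x²·sin²(jπx/L) dx = L³·(1/6 − 1/(4j²π²)); cross terms ∫x·sin(jπx/L)·sin(lπx/L) dx = 0 for j + l even and −4jlL²/(π²(j² − l²)²) for j + l odd, ∫x²·sin(jπx/L)·sin(lπx/L) dx = (−1)^(j+l)·4jlL³/(π²(j² − l²)²); higher powers the same way via product-to-sum and parts.
State is unnormalized: ∫|φ|² dx = 6.2238, and ∫φ*·V(x)·φ dx = 99.677, so ⟨V⟩ = 99.677 / 6.2238.
⟨V⟩ = 16.015.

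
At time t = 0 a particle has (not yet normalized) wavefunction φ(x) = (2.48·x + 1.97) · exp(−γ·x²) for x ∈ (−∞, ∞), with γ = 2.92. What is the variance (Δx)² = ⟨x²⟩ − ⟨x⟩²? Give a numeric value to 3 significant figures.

Compute ⟨x⟩ and ⟨x²⟩ separately, then (Δx)² = ⟨x²⟩ − ⟨x⟩².
Expand each integrand as polynomial × e^(−2γx²) and use ∫x^(2j)·e^(−2γx²) dx = (2j−1)!!/(4γ)^j · √(π/(2γ)), odd powers → 0; here √(π/(2γ)) = 0.73345.
Normalization: ∫|φ|² dx = 3.2326.
⟨x⟩ = 0.18981 and ⟨x²⟩ = 0.10607.
(Δx)² = 0.10607 − (0.18981)² = 0.070047.

0.0700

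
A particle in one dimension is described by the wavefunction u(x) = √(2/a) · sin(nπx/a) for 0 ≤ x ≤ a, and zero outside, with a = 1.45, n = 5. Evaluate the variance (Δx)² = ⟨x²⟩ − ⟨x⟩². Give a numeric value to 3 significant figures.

Compute ⟨x⟩ and ⟨x²⟩ separately, then (Δx)² = ⟨x²⟩ − ⟨x⟩².
With sin²θ = (1 − cos2θ)/2 on 0 ≤ x ≤ a: ∫sin²(nπx/a) dx = a/2, ∫x·sin²(nπx/a) dx = a²/4, ∫x²·sin²(nπx/a) dx = a³·(1/6 − 1/(4n²π²)); higher powers xᵏ the same way, integrating xᵏ·cos(2nπx/a) by parts.
⟨x⟩ = 0.72500 and ⟨x²⟩ = 0.69657.
(Δx)² = 0.69657 − (0.72500)² = 0.17095.

0.171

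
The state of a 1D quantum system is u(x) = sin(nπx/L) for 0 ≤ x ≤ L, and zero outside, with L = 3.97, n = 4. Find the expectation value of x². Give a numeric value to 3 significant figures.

⟨x²⟩ = ∫ x²·|u|² dx / ∫|u|² dx (integrals over the domain).
With sin²θ = (1 − cos2θ)/2 on 0 ≤ x ≤ L: ∫sin²(nπx/L) dx = L/2, ∫x·sin²(nπx/L) dx = L²/4, ∫x²·sin²(nπx/L) dx = L³·(1/6 − 1/(4n²π²)); higher powers xᵏ the same way, integrating xᵏ·cos(2nπx/L) by parts.
State is unnormalized: ∫|u|² dx = 1.9850, and ∫u*·x²·u dx = 10.329, so ⟨x²⟩ = 10.329 / 1.9850.
⟨x²⟩ = 5.2037.

5.20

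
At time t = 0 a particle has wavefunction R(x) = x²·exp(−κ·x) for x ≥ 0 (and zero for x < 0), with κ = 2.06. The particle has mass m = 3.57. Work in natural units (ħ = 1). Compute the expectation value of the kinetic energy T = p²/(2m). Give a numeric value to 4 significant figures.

T = −(ħ²/2m) d²/dx², so ⟨T⟩ = −(ħ²/2m) ∫ R*·R'' dx / ∫|R|² dx; with m = 3.57.
Differentiate x²·exp(−κ·x) with the product rule; every integrand then reduces to terms xʲ·e^(−2κx) on [0, ∞), with ∫₀^∞ xʲ·e^(−2κx) dx = j!/(2κ)^(j+1).
State is unnormalized: ∫|R|² dx = 0.020217, and ∫R*·(−ħ²/2m · R'') dx = 0.0040053, so ⟨T⟩ = 0.0040053 / 0.020217.
⟨T⟩ = 0.19811.

0.1981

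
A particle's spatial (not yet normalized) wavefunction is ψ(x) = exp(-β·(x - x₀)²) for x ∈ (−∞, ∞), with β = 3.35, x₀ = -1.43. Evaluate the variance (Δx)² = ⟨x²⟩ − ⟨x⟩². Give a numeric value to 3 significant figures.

Compute ⟨x⟩ and ⟨x²⟩ separately, then (Δx)² = ⟨x²⟩ − ⟨x⟩².
Gaussian moments (u = x − x₀): ∫u^(2j)·e^(−2βu²) du = (2j−1)!!/(4β)^j · √(π/(2β)), odd powers integrate to 0; here √(π/(2β)) = 0.68476.
Normalization: ∫|ψ|² dx = 0.68476.
⟨x⟩ = -1.4300 and ⟨x²⟩ = 2.1195.
(Δx)² = 2.1195 − (-1.4300)² = 0.074627.

0.0746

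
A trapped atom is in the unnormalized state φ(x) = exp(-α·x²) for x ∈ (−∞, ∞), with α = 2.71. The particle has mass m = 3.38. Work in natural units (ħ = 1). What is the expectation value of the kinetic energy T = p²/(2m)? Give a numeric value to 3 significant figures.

0.401

T = −(ħ²/2m) d²/dx², so ⟨T⟩ = −(ħ²/2m) ∫ φ*·φ'' dx / ∫|φ|² dx; with m = 3.38.
Gaussian moments: ∫x^(2j)·e^(−2αx²) dx = (2j−1)!!/(4α)^j · √(π/(2α)), odd powers integrate to 0; here √(π/(2α)) = 0.76133. Derivatives: d/dx e^(−αx²) = −2αx·e^(−αx²), d²/dx² e^(−αx²) = (4α²x² − 2α)·e^(−αx²).
State is unnormalized: ∫|φ|² dx = 0.76133, and ∫φ*·(−ħ²/2m · φ'') dx = 0.30521, so ⟨T⟩ = 0.30521 / 0.76133.
⟨T⟩ = 0.40089.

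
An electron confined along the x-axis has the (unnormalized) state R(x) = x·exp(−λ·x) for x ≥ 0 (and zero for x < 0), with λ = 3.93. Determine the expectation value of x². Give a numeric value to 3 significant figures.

0.194

⟨x²⟩ = ∫ x²·|R|² dx / ∫|R|² dx (integrals over the domain).
Every integrand reduces to terms xʲ·e^(−2λx) on [0, ∞); use ∫₀^∞ xʲ·e^(−2λx) dx = j!/(2λ)^(j+1).
State is unnormalized: ∫|R|² dx = 0.0041187, and ∫R*·x²·R dx = 0.00080002, so ⟨x²⟩ = 0.00080002 / 0.0041187.
⟨x²⟩ = 0.19424.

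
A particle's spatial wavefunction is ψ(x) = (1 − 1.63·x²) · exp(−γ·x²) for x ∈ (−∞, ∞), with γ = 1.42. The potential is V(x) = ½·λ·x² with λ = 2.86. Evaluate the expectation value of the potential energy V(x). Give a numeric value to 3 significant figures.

0.192

⟨V⟩ = ∫ V(x)·|ψ|² dx / ∫|ψ|² dx.
Expand each integrand as polynomial × e^(−2γx²) and use ∫x^(2j)·e^(−2γx²) dx = (2j−1)!!/(4γ)^j · √(π/(2γ)), odd powers → 0; here √(π/(2γ)) = 1.0518.
State is unnormalized: ∫|ψ|² dx = 0.70795, and ∫ψ*·V(x)·ψ dx = 0.13596, so ⟨V⟩ = 0.13596 / 0.70795.
⟨V⟩ = 0.19205.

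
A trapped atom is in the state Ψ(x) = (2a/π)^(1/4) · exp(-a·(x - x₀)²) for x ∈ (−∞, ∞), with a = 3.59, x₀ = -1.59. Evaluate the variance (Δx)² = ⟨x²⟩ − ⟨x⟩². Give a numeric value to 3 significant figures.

Compute ⟨x⟩ and ⟨x²⟩ separately, then (Δx)² = ⟨x²⟩ − ⟨x⟩².
Gaussian moments (u = x − x₀): ∫u^(2j)·e^(−2au²) du = (2j−1)!!/(4a)^j · √(π/(2a)), odd powers integrate to 0; here √(π/(2a)) = 0.66147.
⟨x⟩ = -1.5900 and ⟨x²⟩ = 2.5977.
(Δx)² = 2.5977 − (-1.5900)² = 0.069638.

0.0696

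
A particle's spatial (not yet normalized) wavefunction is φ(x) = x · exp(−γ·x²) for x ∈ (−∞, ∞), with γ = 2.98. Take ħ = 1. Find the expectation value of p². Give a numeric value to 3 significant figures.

8.94

p² φ = −ħ² d²φ/dx²; ⟨p²⟩ = −ħ² ∫ φ*·φ'' dx / ∫|φ|² dx.
Expand each integrand as polynomial × e^(−2γx²) and use ∫x^(2j)·e^(−2γx²) dx = (2j−1)!!/(4γ)^j · √(π/(2γ)), odd powers → 0; here √(π/(2γ)) = 0.72603. Differentiate with the product rule, d/dx e^(−γx²) = −2γx·e^(−γx²).
State is unnormalized: ∫|φ|² dx = 0.060908, and ∫φ*·(−ħ² φ'') dx = 0.54452, so ⟨p²⟩ = 0.54452 / 0.060908.
⟨p²⟩ = 8.9400.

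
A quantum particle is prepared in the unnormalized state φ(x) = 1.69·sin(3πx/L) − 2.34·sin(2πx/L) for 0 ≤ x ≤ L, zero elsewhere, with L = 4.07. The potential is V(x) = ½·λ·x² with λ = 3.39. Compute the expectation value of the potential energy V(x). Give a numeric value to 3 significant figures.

⟨V⟩ = ∫ V(x)·|φ|² dx / ∫|φ|² dx.
On 0 ≤ x ≤ L (j ≠ l): ∫sin²(jπx/L) dx = L/2, ∫sin(jπx/L)·sin(lπx/L) dx = 0; diagonal moments ∫x·sin²(jπx/L) dx = L²/4, ∫x²·sin²(jπx/L) dx = L³·(1/6 − 1/(4j²π²)); cross terms ∫x·sin(jπx/L)·sin(lπx/L) dx = 0 for j + l even and −4jlL²/(π²(j² − l²)²) for j + l odd, ∫x²·sin(jπx/L)·sin(lπx/L) dx = (−1)^(j+l)·4jlL³/(π²(j² − l²)²); higher powers the same way via product-to-sum and parts.
State is unnormalized: ∫|φ|² dx = 16.955, and ∫φ*·V(x)·φ dx = 241.72, so ⟨V⟩ = 241.72 / 16.955.
⟨V⟩ = 14.256.

14.3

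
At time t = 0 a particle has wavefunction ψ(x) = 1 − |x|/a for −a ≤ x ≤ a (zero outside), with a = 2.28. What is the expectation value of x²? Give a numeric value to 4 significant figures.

0.5198

⟨x²⟩ = ∫ x²·|ψ|² dx / ∫|ψ|² dx (integrals over the domain).
ψ is even, so ∫ over [−a, a] = 2∫₀ᵃ with ψ = 1 − x/a there: ∫₀ᵃ (1 − x/a)² dx = a/3, ∫₀ᵃ x²(1 − x/a)² dx = a³/30, ∫₀ᵃ x⁴(1 − x/a)² dx = a⁵/105.
State is unnormalized: ∫|ψ|² dx = 1.5200, and ∫ψ*·x²·ψ dx = 0.79016, so ⟨x²⟩ = 0.79016 / 1.5200.
⟨x²⟩ = 0.51984.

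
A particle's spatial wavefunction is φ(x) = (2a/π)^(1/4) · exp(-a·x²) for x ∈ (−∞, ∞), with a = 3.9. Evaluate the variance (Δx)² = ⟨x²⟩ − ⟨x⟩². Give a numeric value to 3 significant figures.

Compute ⟨x⟩ and ⟨x²⟩ separately, then (Δx)² = ⟨x²⟩ − ⟨x⟩².
Gaussian moments: ∫x^(2j)·e^(−2ax²) dx = (2j−1)!!/(4a)^j · √(π/(2a)), odd powers integrate to 0; here √(π/(2a)) = 0.63464.
⟨x⟩ = 0.0000 and ⟨x²⟩ = 0.064103.
(Δx)² = 0.064103 − (0.0000)² = 0.064103.

0.0641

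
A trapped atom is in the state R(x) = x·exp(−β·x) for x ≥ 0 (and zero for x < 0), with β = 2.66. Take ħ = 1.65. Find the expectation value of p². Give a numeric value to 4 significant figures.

p² R = −ħ² d²R/dx²; ⟨p²⟩ = −ħ² ∫ R*·R'' dx / ∫|R|² dx.
Differentiate x·exp(−β·x) with the product rule; every integrand then reduces to terms xʲ·e^(−2βx) on [0, ∞), with ∫₀^∞ xʲ·e^(−2βx) dx = j!/(2β)^(j+1).
State is unnormalized: ∫|R|² dx = 0.013283, and ∫R*·(−ħ² R'') dx = 0.25587, so ⟨p²⟩ = 0.25587 / 0.013283.
⟨p²⟩ = 19.263.

19.26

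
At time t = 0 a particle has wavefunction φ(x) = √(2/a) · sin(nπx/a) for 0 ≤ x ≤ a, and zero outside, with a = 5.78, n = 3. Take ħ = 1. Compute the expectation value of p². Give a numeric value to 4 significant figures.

2.659

p² φ = −ħ² d²φ/dx²; ⟨p²⟩ = −ħ² ∫ φ*·φ'' dx.
d/dx sin(nπx/a) = (nπ/a)·cos(nπx/a) and d²/dx² sin(nπx/a) = −(nπ/a)²·sin(nπx/a); on 0 ≤ x ≤ a, ∫sin²(nπx/a) dx = a/2 and ∫sin(nπx/a)·cos(nπx/a) dx = 0.
⟨p²⟩ = 2.6588.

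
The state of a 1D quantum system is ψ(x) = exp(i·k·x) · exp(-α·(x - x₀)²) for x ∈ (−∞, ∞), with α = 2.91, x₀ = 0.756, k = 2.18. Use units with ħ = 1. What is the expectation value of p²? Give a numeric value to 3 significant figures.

7.66

p² ψ = −ħ² d²ψ/dx²; ⟨p²⟩ = −ħ² ∫ ψ*·ψ'' dx / ∫|ψ|² dx.
Gaussian moments (u = x − x₀): ∫u^(2j)·e^(−2αu²) du = (2j−1)!!/(4α)^j · √(π/(2α)), odd powers integrate to 0; here √(π/(2α)) = 0.73471. Derivatives: ψ′ = (ik − 2αu)·ψ, ψ″ = ((ik − 2αu)² − 2α)·ψ; the odd-in-u pieces drop out.
State is unnormalized: ∫|ψ|² dx = 0.73471, and ∫ψ*·(−ħ² ψ'') dx = 5.6296, so ⟨p²⟩ = 5.6296 / 0.73471.
⟨p²⟩ = 7.6624.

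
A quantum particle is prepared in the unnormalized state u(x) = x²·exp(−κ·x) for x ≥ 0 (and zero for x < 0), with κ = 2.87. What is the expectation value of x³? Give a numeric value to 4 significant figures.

⟨x³⟩ = ∫ x³·|u|² dx / ∫|u|² dx (integrals over the domain).
Every integrand reduces to terms xʲ·e^(−2κx) on [0, ∞); use ∫₀^∞ xʲ·e^(−2κx) dx = j!/(2κ)^(j+1).
State is unnormalized: ∫|u|² dx = 0.0038517, and ∫u*·x³·u dx = 0.0042770, so ⟨x³⟩ = 0.0042770 / 0.0038517.
⟨x³⟩ = 1.1104.

1.110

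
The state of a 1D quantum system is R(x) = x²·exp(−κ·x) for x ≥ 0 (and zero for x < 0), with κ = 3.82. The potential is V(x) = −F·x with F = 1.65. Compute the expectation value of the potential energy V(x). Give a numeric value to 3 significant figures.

⟨V⟩ = ∫ V(x)·|R|² dx / ∫|R|² dx.
Every integrand reduces to terms xʲ·e^(−2κx) on [0, ∞); use ∫₀^∞ xʲ·e^(−2κx) dx = j!/(2κ)^(j+1).
State is unnormalized: ∫|R|² dx = 0.00092203, and ∫R*·V(x)·R dx = -0.00099565, so ⟨V⟩ = -0.00099565 / 0.00092203.
⟨V⟩ = -1.0798.

-1.08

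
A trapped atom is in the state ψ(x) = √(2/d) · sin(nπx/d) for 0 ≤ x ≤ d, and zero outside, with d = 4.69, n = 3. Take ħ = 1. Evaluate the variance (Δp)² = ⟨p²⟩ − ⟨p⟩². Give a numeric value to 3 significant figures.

Compute ⟨p⟩ and ⟨p²⟩ separately; (Δp)² = ⟨p²⟩ − ⟨p⟩².
d/dx sin(nπx/d) = (nπ/d)·cos(nπx/d) and d²/dx² sin(nπx/d) = −(nπ/d)²·sin(nπx/d); on 0 ≤ x ≤ d, ∫sin²(nπx/d) dx = d/2 and ∫sin(nπx/d)·cos(nπx/d) dx = 0.
⟨p⟩ = 0.0000 and ⟨p²⟩ = 4.0383.
(Δp)² = 4.0383 − (0.0000)² = 4.0383.

4.04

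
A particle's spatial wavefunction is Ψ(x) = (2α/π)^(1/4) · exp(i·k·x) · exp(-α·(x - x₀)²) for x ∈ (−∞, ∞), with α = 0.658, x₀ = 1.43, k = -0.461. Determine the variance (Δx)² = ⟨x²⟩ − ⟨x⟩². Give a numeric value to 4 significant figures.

0.3799

Compute ⟨x⟩ and ⟨x²⟩ separately, then (Δx)² = ⟨x²⟩ − ⟨x⟩².
Gaussian moments (u = x − x₀): ∫u^(2j)·e^(−2αu²) du = (2j−1)!!/(4α)^j · √(π/(2α)), odd powers integrate to 0; here √(π/(2α)) = 1.5451.
⟨x⟩ = 1.4300 and ⟨x²⟩ = 2.4248.
(Δx)² = 2.4248 − (1.4300)² = 0.37994.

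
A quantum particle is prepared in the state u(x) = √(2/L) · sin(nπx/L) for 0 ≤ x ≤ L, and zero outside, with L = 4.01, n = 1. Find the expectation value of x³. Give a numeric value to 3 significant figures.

⟨x³⟩ = ∫ x³·|u|² dx (integrals over the domain).
With sin²θ = (1 − cos2θ)/2 on 0 ≤ x ≤ L: ∫sin²(nπx/L) dx = L/2, ∫x·sin²(nπx/L) dx = L²/4, ∫x²·sin²(nπx/L) dx = L³·(1/6 − 1/(4n²π²)); higher powers xᵏ the same way, integrating xᵏ·cos(2nπx/L) by parts.
⟨x³⟩ = 11.220.

11.2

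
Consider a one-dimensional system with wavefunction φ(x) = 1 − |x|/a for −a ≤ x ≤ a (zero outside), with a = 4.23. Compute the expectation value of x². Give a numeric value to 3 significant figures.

1.79

⟨x²⟩ = ∫ x²·|φ|² dx / ∫|φ|² dx (integrals over the domain).
φ is even, so ∫ over [−a, a] = 2∫₀ᵃ with φ = 1 − x/a there: ∫₀ᵃ (1 − x/a)² dx = a/3, ∫₀ᵃ x²(1 − x/a)² dx = a³/30, ∫₀ᵃ x⁴(1 − x/a)² dx = a⁵/105.
State is unnormalized: ∫|φ|² dx = 2.8200, and ∫φ*·x²·φ dx = 5.0458, so ⟨x²⟩ = 5.0458 / 2.8200.
⟨x²⟩ = 1.7893.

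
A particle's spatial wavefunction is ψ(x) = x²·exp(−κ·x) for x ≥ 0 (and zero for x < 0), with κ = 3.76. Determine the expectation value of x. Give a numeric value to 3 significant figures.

0.665

⟨x⟩ = ∫ x·|ψ|² dx / ∫|ψ|² dx (integrals over the domain).
Every integrand reduces to terms xʲ·e^(−2κx) on [0, ∞); use ∫₀^∞ xʲ·e^(−2κx) dx = j!/(2κ)^(j+1).
State is unnormalized: ∫|ψ|² dx = 0.00099798, and ∫ψ*·x·ψ dx = 0.00066355, so ⟨x⟩ = 0.00066355 / 0.00099798.
⟨x⟩ = 0.66489.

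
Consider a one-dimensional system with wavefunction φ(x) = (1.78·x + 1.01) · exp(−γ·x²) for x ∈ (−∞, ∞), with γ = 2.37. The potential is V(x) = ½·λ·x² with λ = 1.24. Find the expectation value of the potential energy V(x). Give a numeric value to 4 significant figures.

⟨V⟩ = ∫ V(x)·|φ|² dx / ∫|φ|² dx.
Expand each integrand as polynomial × e^(−2γx²) and use ∫x^(2j)·e^(−2γx²) dx = (2j−1)!!/(4γ)^j · √(π/(2γ)), odd powers → 0; here √(π/(2γ)) = 0.81412.
State is unnormalized: ∫|φ|² dx = 1.1026, and ∫φ*·V(x)·φ dx = 0.10770, so ⟨V⟩ = 0.10770 / 1.1026.
⟨V⟩ = 0.097680.

0.09768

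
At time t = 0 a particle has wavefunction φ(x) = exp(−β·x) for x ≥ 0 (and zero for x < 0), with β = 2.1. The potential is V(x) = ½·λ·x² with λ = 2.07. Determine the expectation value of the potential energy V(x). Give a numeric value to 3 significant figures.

⟨V⟩ = ∫ V(x)·|φ|² dx / ∫|φ|² dx.
Every integrand reduces to terms xʲ·e^(−2βx) on [0, ∞); use ∫₀^∞ xʲ·e^(−2βx) dx = j!/(2β)^(j+1).
State is unnormalized: ∫|φ|² dx = 0.23810, and ∫φ*·V(x)·φ dx = 0.027940, so ⟨V⟩ = 0.027940 / 0.23810.
⟨V⟩ = 0.11735.

0.117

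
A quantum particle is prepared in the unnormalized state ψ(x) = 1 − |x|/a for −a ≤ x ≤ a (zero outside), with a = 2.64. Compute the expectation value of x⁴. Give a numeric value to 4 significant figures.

1.388

⟨x⁴⟩ = ∫ x⁴·|ψ|² dx / ∫|ψ|² dx (integrals over the domain).
ψ is even, so ∫ over [−a, a] = 2∫₀ᵃ with ψ = 1 − x/a there: ∫₀ᵃ (1 − x/a)² dx = a/3, ∫₀ᵃ x²(1 − x/a)² dx = a³/30, ∫₀ᵃ x⁴(1 − x/a)² dx = a⁵/105.
State is unnormalized: ∫|ψ|² dx = 1.7600, and ∫ψ*·x⁴·ψ dx = 2.4426, so ⟨x⁴⟩ = 2.4426 / 1.7600.
⟨x⁴⟩ = 1.3879.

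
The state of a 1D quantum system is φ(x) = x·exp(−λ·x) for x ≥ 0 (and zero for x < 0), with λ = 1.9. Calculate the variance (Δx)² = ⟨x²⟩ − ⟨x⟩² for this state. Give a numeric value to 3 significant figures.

Compute ⟨x⟩ and ⟨x²⟩ separately, then (Δx)² = ⟨x²⟩ − ⟨x⟩².
Every integrand reduces to terms xʲ·e^(−2λx) on [0, ∞); use ∫₀^∞ xʲ·e^(−2λx) dx = j!/(2λ)^(j+1).
Normalization: ∫|φ|² dx = 0.036448.
⟨x⟩ = 0.78947 and ⟨x²⟩ = 0.83102.
(Δx)² = 0.83102 − (0.78947)² = 0.20776.

0.208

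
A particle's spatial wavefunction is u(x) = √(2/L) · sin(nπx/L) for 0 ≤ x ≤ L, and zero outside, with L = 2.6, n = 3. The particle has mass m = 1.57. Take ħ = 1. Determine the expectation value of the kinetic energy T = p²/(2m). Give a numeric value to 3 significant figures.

4.18

T = −(ħ²/2m) d²/dx², so ⟨T⟩ = −(ħ²/2m) ∫ u*·u'' dx; with m = 1.57.
d/dx sin(nπx/L) = (nπ/L)·cos(nπx/L) and d²/dx² sin(nπx/L) = −(nπ/L)²·sin(nπx/L); on 0 ≤ x ≤ L, ∫sin²(nπx/L) dx = L/2 and ∫sin(nπx/L)·cos(nπx/L) dx = 0.
⟨T⟩ = 4.1847.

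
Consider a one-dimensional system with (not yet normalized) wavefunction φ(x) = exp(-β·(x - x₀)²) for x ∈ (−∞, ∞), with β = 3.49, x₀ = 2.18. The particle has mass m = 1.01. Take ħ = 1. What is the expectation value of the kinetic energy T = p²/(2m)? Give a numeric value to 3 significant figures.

T = −(ħ²/2m) d²/dx², so ⟨T⟩ = −(ħ²/2m) ∫ φ*·φ'' dx / ∫|φ|² dx; with m = 1.01.
Gaussian moments (u = x − x₀): ∫u^(2j)·e^(−2βu²) du = (2j−1)!!/(4β)^j · √(π/(2β)), odd powers integrate to 0; here √(π/(2β)) = 0.67088. Derivatives: d/dx e^(−βu²) = −2βu·e^(−βu²), d²/dx² e^(−βu²) = (4β²u² − 2β)·e^(−βu²).
State is unnormalized: ∫|φ|² dx = 0.67088, and ∫φ*·(−ħ²/2m · φ'') dx = 1.1591, so ⟨T⟩ = 1.1591 / 0.67088.
⟨T⟩ = 1.7277.

1.73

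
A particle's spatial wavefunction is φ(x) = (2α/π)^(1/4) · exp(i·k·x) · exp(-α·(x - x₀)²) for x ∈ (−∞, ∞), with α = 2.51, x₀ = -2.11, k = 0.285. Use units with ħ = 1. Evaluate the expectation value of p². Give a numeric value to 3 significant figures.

2.59

p² φ = −ħ² d²φ/dx²; ⟨p²⟩ = −ħ² ∫ φ*·φ'' dx.
Gaussian moments (u = x − x₀): ∫u^(2j)·e^(−2αu²) du = (2j−1)!!/(4α)^j · √(π/(2α)), odd powers integrate to 0; here √(π/(2α)) = 0.79108. Derivatives: φ′ = (ik − 2αu)·φ, φ″ = ((ik − 2αu)² − 2α)·φ; the odd-in-u pieces drop out.
⟨p²⟩ = 2.5912.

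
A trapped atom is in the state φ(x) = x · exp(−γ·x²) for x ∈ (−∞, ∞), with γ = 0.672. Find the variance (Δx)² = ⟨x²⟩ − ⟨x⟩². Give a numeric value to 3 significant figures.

Compute ⟨x⟩ and ⟨x²⟩ separately, then (Δx)² = ⟨x²⟩ − ⟨x⟩².
Expand each integrand as polynomial × e^(−2γx²) and use ∫x^(2j)·e^(−2γx²) dx = (2j−1)!!/(4γ)^j · √(π/(2γ)), odd powers → 0; here √(π/(2γ)) = 1.5289.
Normalization: ∫|φ|² dx = 0.56878.
⟨x⟩ = 0.0000 and ⟨x²⟩ = 1.1161.
(Δx)² = 1.1161 − (0.0000)² = 1.1161.

1.12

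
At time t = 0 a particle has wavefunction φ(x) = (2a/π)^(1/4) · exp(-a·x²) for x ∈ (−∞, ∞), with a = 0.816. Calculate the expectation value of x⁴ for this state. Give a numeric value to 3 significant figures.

⟨x⁴⟩ = ∫ x⁴·|φ|² dx (integrals over the domain).
Gaussian moments: ∫x^(2j)·e^(−2ax²) dx = (2j−1)!!/(4a)^j · √(π/(2a)), odd powers integrate to 0; here √(π/(2a)) = 1.3874.
⟨x⁴⟩ = 0.28159.

0.282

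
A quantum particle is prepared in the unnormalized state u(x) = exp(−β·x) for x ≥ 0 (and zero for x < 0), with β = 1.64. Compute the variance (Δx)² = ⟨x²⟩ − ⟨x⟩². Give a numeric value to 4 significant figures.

0.09295

Compute ⟨x⟩ and ⟨x²⟩ separately, then (Δx)² = ⟨x²⟩ − ⟨x⟩².
Every integrand reduces to terms xʲ·e^(−2βx) on [0, ∞); use ∫₀^∞ xʲ·e^(−2βx) dx = j!/(2β)^(j+1).
Normalization: ∫|u|² dx = 0.30488.
⟨x⟩ = 0.30488 and ⟨x²⟩ = 0.18590.
(Δx)² = 0.18590 − (0.30488)² = 0.092951.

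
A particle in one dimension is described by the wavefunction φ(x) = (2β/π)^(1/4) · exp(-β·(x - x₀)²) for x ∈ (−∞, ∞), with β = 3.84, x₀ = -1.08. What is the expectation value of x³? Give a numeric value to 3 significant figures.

⟨x³⟩ = ∫ x³·|φ|² dx (integrals over the domain).
Gaussian moments (u = x − x₀): ∫u^(2j)·e^(−2βu²) du = (2j−1)!!/(4β)^j · √(π/(2β)), odd powers integrate to 0; here √(π/(2β)) = 0.63958.
⟨x³⟩ = -1.4706.

-1.47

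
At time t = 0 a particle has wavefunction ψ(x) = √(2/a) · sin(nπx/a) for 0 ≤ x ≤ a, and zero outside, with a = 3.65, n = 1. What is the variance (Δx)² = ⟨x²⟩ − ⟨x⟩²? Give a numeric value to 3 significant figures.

0.435

Compute ⟨x⟩ and ⟨x²⟩ separately, then (Δx)² = ⟨x²⟩ − ⟨x⟩².
With sin²θ = (1 − cos2θ)/2 on 0 ≤ x ≤ a: ∫sin²(nπx/a) dx = a/2, ∫x·sin²(nπx/a) dx = a²/4, ∫x²·sin²(nπx/a) dx = a³·(1/6 − 1/(4n²π²)); higher powers xᵏ the same way, integrating xᵏ·cos(2nπx/a) by parts.
⟨x⟩ = 1.8250 and ⟨x²⟩ = 3.7659.
(Δx)² = 3.7659 − (1.8250)² = 0.43528.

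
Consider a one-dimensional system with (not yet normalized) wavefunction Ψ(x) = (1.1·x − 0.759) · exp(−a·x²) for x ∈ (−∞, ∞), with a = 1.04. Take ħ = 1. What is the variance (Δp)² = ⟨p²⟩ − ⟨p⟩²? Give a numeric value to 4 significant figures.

1.738

Compute ⟨p⟩ and ⟨p²⟩ separately; (Δp)² = ⟨p²⟩ − ⟨p⟩².
Expand each integrand as polynomial × e^(−2ax²) and use ∫x^(2j)·e^(−2ax²) dx = (2j−1)!!/(4a)^j · √(π/(2a)), odd powers → 0; here √(π/(2a)) = 1.2290. Differentiate with the product rule, d/dx e^(−ax²) = −2ax·e^(−ax²).
Normalization: ∫|Ψ|² dx = 1.0655.
⟨p⟩ = 0.0000 and ⟨p²⟩ = 1.7379.
(Δp)² = 1.7379 − (0.0000)² = 1.7379.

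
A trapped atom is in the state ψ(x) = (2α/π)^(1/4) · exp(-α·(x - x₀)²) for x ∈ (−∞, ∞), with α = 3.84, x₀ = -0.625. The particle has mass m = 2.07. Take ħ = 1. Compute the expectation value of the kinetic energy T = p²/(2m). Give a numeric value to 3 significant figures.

0.928

T = −(ħ²/2m) d²/dx², so ⟨T⟩ = −(ħ²/2m) ∫ ψ*·ψ'' dx; with m = 2.07.
Gaussian moments (u = x − x₀): ∫u^(2j)·e^(−2αu²) du = (2j−1)!!/(4α)^j · √(π/(2α)), odd powers integrate to 0; here √(π/(2α)) = 0.63958. Derivatives: d/dx e^(−αu²) = −2αu·e^(−αu²), d²/dx² e^(−αu²) = (4α²u² − 2α)·e^(−αu²).
⟨T⟩ = 0.92754.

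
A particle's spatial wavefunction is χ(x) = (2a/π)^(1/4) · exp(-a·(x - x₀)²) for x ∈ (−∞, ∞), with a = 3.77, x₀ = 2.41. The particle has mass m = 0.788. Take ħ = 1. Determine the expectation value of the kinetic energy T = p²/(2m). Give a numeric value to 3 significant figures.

T = −(ħ²/2m) d²/dx², so ⟨T⟩ = −(ħ²/2m) ∫ χ*·χ'' dx; with m = 0.788.
Gaussian moments (u = x − x₀): ∫u^(2j)·e^(−2au²) du = (2j−1)!!/(4a)^j · √(π/(2a)), odd powers integrate to 0; here √(π/(2a)) = 0.64549. Derivatives: d/dx e^(−au²) = −2au·e^(−au²), d²/dx² e^(−au²) = (4a²u² − 2a)·e^(−au²).
⟨T⟩ = 2.3921.

2.39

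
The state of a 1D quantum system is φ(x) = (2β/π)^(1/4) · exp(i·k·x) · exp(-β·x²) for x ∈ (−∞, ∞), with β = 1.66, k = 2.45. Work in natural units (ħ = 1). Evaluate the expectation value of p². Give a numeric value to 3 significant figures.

7.66

p² φ = −ħ² d²φ/dx²; ⟨p²⟩ = −ħ² ∫ φ*·φ'' dx.
Gaussian moments: ∫x^(2j)·e^(−2βx²) dx = (2j−1)!!/(4β)^j · √(π/(2β)), odd powers integrate to 0; here √(π/(2β)) = 0.97276. Derivatives: φ′ = (ik − 2βx)·φ, φ″ = ((ik − 2βx)² − 2β)·φ; the odd-in-x pieces drop out.
⟨p²⟩ = 7.6625.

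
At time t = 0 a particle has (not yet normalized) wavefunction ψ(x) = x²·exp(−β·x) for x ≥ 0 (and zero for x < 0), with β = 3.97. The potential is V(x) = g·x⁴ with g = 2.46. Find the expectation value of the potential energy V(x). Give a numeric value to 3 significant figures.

⟨V⟩ = ∫ V(x)·|ψ|² dx / ∫|ψ|² dx.
Every integrand reduces to terms xʲ·e^(−2βx) on [0, ∞); use ∫₀^∞ xʲ·e^(−2βx) dx = j!/(2β)^(j+1).
State is unnormalized: ∫|ψ|² dx = 0.00076052, and ∫ψ*·V(x)·ψ dx = 0.00079081, so ⟨V⟩ = 0.00079081 / 0.00076052.
⟨V⟩ = 1.0398.

1.04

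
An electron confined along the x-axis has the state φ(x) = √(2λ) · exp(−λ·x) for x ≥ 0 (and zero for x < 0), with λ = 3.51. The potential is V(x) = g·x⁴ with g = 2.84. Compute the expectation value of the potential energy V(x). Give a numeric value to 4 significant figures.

0.02807

⟨V⟩ = ∫ V(x)·|φ|² dx.
Every integrand reduces to terms xʲ·e^(−2λx) on [0, ∞); use ∫₀^∞ xʲ·e^(−2λx) dx = j!/(2λ)^(j+1).
⟨V⟩ = 0.028066.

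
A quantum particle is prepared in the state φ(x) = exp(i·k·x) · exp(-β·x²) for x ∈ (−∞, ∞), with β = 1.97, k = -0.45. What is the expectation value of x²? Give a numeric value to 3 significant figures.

0.127

⟨x²⟩ = ∫ x²·|φ|² dx / ∫|φ|² dx (integrals over the domain).
Gaussian moments: ∫x^(2j)·e^(−2βx²) dx = (2j−1)!!/(4β)^j · √(π/(2β)), odd powers integrate to 0; here √(π/(2β)) = 0.89295.
State is unnormalized: ∫|φ|² dx = 0.89295, and ∫φ*·x²·φ dx = 0.11332, so ⟨x²⟩ = 0.11332 / 0.89295.
⟨x²⟩ = 0.12690.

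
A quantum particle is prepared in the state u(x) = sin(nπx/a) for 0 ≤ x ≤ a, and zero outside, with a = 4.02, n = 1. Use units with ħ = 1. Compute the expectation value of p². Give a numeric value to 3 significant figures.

0.611

p² u = −ħ² d²u/dx²; ⟨p²⟩ = −ħ² ∫ u*·u'' dx / ∫|u|² dx.
d/dx sin(nπx/a) = (nπ/a)·cos(nπx/a) and d²/dx² sin(nπx/a) = −(nπ/a)²·sin(nπx/a); on 0 ≤ x ≤ a, ∫sin²(nπx/a) dx = a/2 and ∫sin(nπx/a)·cos(nπx/a) dx = 0.
State is unnormalized: ∫|u|² dx = 2.0100, and ∫u*·(−ħ² u'') dx = 1.2276, so ⟨p²⟩ = 1.2276 / 2.0100.
⟨p²⟩ = 0.61073.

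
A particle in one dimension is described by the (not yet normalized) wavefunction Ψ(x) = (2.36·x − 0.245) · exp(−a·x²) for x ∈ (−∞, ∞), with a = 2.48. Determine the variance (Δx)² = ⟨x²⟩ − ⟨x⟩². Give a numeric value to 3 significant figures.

Compute ⟨x⟩ and ⟨x²⟩ separately, then (Δx)² = ⟨x²⟩ − ⟨x⟩².
Expand each integrand as polynomial × e^(−2ax²) and use ∫x^(2j)·e^(−2ax²) dx = (2j−1)!!/(4a)^j · √(π/(2a)), odd powers → 0; here √(π/(2a)) = 0.79586.
Normalization: ∫|Ψ|² dx = 0.49461.
⟨x⟩ = -0.18757 and ⟨x²⟩ = 0.28295.
(Δx)² = 0.28295 − (-0.18757)² = 0.24776.

0.248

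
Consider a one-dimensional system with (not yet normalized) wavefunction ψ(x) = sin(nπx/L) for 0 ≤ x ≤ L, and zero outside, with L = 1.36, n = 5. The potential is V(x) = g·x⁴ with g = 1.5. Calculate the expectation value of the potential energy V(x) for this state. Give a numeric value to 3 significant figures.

⟨V⟩ = ∫ V(x)·|ψ|² dx / ∫|ψ|² dx.
With sin²θ = (1 − cos2θ)/2 on 0 ≤ x ≤ L: ∫sin²(nπx/L) dx = L/2, ∫x·sin²(nπx/L) dx = L²/4, ∫x²·sin²(nπx/L) dx = L³·(1/6 − 1/(4n²π²)); higher powers xᵏ the same way, integrating xᵏ·cos(2nπx/L) by parts.
State is unnormalized: ∫|ψ|² dx = 0.68000, and ∫ψ*·V(x)·ψ dx = 0.68383, so ⟨V⟩ = 0.68383 / 0.68000.
⟨V⟩ = 1.0056.

1.01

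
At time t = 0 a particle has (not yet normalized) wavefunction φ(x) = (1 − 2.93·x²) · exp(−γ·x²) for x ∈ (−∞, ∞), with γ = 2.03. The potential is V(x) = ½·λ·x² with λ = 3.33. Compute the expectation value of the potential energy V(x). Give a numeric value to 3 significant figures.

0.242

⟨V⟩ = ∫ V(x)·|φ|² dx / ∫|φ|² dx.
Expand each integrand as polynomial × e^(−2γx²) and use ∫x^(2j)·e^(−2γx²) dx = (2j−1)!!/(4γ)^j · √(π/(2γ)), odd powers → 0; here √(π/(2γ)) = 0.87965.
State is unnormalized: ∫|φ|² dx = 0.58843, and ∫φ*·V(x)·φ dx = 0.14214, so ⟨V⟩ = 0.14214 / 0.58843.
⟨V⟩ = 0.24156.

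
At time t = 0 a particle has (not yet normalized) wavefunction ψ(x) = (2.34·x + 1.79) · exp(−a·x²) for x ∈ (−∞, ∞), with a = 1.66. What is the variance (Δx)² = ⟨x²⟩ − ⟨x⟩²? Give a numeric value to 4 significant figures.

Compute ⟨x⟩ and ⟨x²⟩ separately, then (Δx)² = ⟨x²⟩ − ⟨x⟩².
Expand each integrand as polynomial × e^(−2ax²) and use ∫x^(2j)·e^(−2ax²) dx = (2j−1)!!/(4a)^j · √(π/(2a)), odd powers → 0; here √(π/(2a)) = 0.97276.
Normalization: ∫|ψ|² dx = 3.9190.
⟨x⟩ = 0.31316 and ⟨x²⟩ = 0.21226.
(Δx)² = 0.21226 − (0.31316)² = 0.11419.

0.1142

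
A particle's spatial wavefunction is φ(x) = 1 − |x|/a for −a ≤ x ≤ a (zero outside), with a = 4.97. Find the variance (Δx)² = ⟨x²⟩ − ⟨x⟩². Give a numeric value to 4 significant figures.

Compute ⟨x⟩ and ⟨x²⟩ separately, then (Δx)² = ⟨x²⟩ − ⟨x⟩².
φ is even, so ∫ over [−a, a] = 2∫₀ᵃ with φ = 1 − x/a there: ∫₀ᵃ (1 − x/a)² dx = a/3, ∫₀ᵃ x²(1 − x/a)² dx = a³/30, ∫₀ᵃ x⁴(1 − x/a)² dx = a⁵/105.
Normalization: ∫|φ|² dx = 3.3133.
⟨x⟩ = 0.0000 and ⟨x²⟩ = 2.4701.
(Δx)² = 2.4701 − (0.0000)² = 2.4701.

2.470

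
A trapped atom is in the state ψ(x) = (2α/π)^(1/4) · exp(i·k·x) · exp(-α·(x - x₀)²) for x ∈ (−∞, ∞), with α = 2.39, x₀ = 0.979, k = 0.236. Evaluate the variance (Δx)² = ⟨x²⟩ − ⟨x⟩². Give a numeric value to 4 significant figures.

Compute ⟨x⟩ and ⟨x²⟩ separately, then (Δx)² = ⟨x²⟩ − ⟨x⟩².
Gaussian moments (u = x − x₀): ∫u^(2j)·e^(−2αu²) du = (2j−1)!!/(4α)^j · √(π/(2α)), odd powers integrate to 0; here √(π/(2α)) = 0.81070.
⟨x⟩ = 0.97900 and ⟨x²⟩ = 1.0630.
(Δx)² = 1.0630 − (0.97900)² = 0.10460.

0.1046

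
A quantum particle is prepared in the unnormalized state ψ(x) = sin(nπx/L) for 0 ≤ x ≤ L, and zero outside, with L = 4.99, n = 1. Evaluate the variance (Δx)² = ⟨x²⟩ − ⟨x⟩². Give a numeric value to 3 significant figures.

0.814

Compute ⟨x⟩ and ⟨x²⟩ separately, then (Δx)² = ⟨x²⟩ − ⟨x⟩².
With sin²θ = (1 − cos2θ)/2 on 0 ≤ x ≤ L: ∫sin²(nπx/L) dx = L/2, ∫x·sin²(nπx/L) dx = L²/4, ∫x²·sin²(nπx/L) dx = L³·(1/6 − 1/(4n²π²)); higher powers xᵏ the same way, integrating xᵏ·cos(2nπx/L) by parts.
Normalization: ∫|ψ|² dx = 2.4950.
⟨x⟩ = 2.4950 and ⟨x²⟩ = 7.0386.
(Δx)² = 7.0386 − (2.4950)² = 0.81355.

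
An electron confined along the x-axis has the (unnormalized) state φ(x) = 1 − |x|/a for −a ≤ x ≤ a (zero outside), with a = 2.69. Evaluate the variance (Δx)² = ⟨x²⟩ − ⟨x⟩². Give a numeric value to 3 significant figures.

Compute ⟨x⟩ and ⟨x²⟩ separately, then (Δx)² = ⟨x²⟩ − ⟨x⟩².
φ is even, so ∫ over [−a, a] = 2∫₀ᵃ with φ = 1 − x/a there: ∫₀ᵃ (1 − x/a)² dx = a/3, ∫₀ᵃ x²(1 − x/a)² dx = a³/30, ∫₀ᵃ x⁴(1 − x/a)² dx = a⁵/105.
Normalization: ∫|φ|² dx = 1.7933.
⟨x⟩ = 0.0000 and ⟨x²⟩ = 0.72361.
(Δx)² = 0.72361 − (0.0000)² = 0.72361.

0.724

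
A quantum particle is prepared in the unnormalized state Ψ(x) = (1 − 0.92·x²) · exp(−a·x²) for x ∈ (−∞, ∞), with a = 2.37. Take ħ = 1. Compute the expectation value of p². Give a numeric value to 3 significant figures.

p² Ψ = −ħ² d²Ψ/dx²; ⟨p²⟩ = −ħ² ∫ Ψ*·Ψ'' dx / ∫|Ψ|² dx.
Expand each integrand as polynomial × e^(−2ax²) and use ∫x^(2j)·e^(−2ax²) dx = (2j−1)!!/(4a)^j · √(π/(2a)), odd powers → 0; here √(π/(2a)) = 0.81412. Differentiate with the product rule, d/dx e^(−ax²) = −2ax·e^(−ax²).
State is unnormalized: ∫|Ψ|² dx = 0.67910, and ∫Ψ*·(−ħ² Ψ'') dx = 2.4311, so ⟨p²⟩ = 2.4311 / 0.67910.
⟨p²⟩ = 3.5799.

3.58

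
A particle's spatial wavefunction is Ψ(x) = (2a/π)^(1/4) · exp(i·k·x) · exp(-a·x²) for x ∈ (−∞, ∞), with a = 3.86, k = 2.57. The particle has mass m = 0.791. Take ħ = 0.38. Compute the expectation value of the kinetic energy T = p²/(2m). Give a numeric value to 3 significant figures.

T = −(ħ²/2m) d²/dx², so ⟨T⟩ = −(ħ²/2m) ∫ Ψ*·Ψ'' dx; with m = 0.791.
Gaussian moments: ∫x^(2j)·e^(−2ax²) dx = (2j−1)!!/(4a)^j · √(π/(2a)), odd powers integrate to 0; here √(π/(2a)) = 0.63792. Derivatives: Ψ′ = (ik − 2ax)·Ψ, Ψ″ = ((ik − 2ax)² − 2a)·Ψ; the odd-in-x pieces drop out.
⟨T⟩ = 0.95520.

0.955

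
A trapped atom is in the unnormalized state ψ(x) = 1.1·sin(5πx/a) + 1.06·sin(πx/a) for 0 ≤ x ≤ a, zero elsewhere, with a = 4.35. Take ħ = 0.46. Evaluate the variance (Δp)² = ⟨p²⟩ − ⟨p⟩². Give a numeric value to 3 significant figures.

1.48

Compute ⟨p⟩ and ⟨p²⟩ separately; (Δp)² = ⟨p²⟩ − ⟨p⟩².
d²/dx² sin(jπx/a) = −(jπ/a)²·sin(jπx/a); on 0 ≤ x ≤ a, ∫sin²(jπx/a) dx = a/2 and ∫sin(jπx/a)·sin(lπx/a) dx = 0 for j ≠ l, so only diagonal terms survive in ∫|ψ|² and ∫ψ·ψ″; ∫ψ·ψ′ dx = [ψ²/2] between the walls = 0.
Normalization: ∫|ψ|² dx = 5.0756.
⟨p⟩ = 0.0000 and ⟨p²⟩ = 1.4838.
(Δp)² = 1.4838 − (0.0000)² = 1.4838.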